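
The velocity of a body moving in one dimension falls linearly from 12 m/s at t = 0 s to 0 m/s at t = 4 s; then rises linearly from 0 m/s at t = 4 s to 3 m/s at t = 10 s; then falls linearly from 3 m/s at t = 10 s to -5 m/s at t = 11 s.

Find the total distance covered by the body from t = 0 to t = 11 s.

Distance (not displacement) is the total path length: add the absolute areas under v-t.
0–4 s: |½(12 + 0)(4)| = 24 m
4–10 s: |½(0 + 3)(6)| = 9 m
10–11 s: v = 0 at t = 10.375 s; triangle areas 0.5625 + 1.5625 = 2.125 m
Total distance = 35.125 m

35.125 m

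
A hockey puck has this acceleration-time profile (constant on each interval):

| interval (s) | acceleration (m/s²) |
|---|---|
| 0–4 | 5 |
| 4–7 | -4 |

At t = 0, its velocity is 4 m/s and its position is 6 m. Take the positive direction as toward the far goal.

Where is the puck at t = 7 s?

On each constant-a segment, Δv = aΔt and Δx = v₀Δt + ½aΔt²; chain segment to segment.
0–4 s: v starts 4 m/s; Δx = 4·4 + ½·5·4² = 56 m; v ends 24 m/s.
4–7 s: v starts 24 m/s; Δx = 24·3 + ½·-4·3² = 54 m; v ends 12 m/s.
x(7) = 6 + Σ Δx = 116 m.

116 m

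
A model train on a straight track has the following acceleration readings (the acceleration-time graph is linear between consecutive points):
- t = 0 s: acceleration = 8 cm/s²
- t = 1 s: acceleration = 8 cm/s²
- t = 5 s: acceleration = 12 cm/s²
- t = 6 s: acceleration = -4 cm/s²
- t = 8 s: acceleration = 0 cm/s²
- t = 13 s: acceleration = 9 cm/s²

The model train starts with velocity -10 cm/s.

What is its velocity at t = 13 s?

Δv equals the area under the a-t graph; then v = v₀ + Δv.
0–1 s: 8 × 1 = 8 cm/s
1–5 s: ½(8 + 12)(4) = 40 cm/s
5–6 s: ½(12 + -4)(1) = 4 cm/s
6–8 s: ½(-4 + 0)(2) = -4 cm/s
8–13 s: ½(0 + 9)(5) = 22.5 cm/s
Δv = 70.5 cm/s, so v(13) = -10 + (70.5) = 60.5 cm/s.

60.5 cm/s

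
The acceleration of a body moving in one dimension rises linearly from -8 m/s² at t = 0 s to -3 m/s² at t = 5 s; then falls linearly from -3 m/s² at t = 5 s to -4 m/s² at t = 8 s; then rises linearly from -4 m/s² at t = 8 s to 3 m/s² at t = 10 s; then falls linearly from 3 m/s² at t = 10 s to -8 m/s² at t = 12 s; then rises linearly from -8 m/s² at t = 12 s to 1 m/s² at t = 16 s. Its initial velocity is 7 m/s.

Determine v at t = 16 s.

-51 m/s

Δv equals the area under the a-t graph; then v = v₀ + Δv.
0–5 s: ½(-8 + -3)(5) = -27.5 m/s
5–8 s: ½(-3 + -4)(3) = -10.5 m/s
8–10 s: ½(-4 + 3)(2) = -1 m/s
10–12 s: ½(3 + -8)(2) = -5 m/s
12–16 s: ½(-8 + 1)(4) = -14 m/s
Δv = -58 m/s, so v(16) = 7 + (-58) = -51 m/s.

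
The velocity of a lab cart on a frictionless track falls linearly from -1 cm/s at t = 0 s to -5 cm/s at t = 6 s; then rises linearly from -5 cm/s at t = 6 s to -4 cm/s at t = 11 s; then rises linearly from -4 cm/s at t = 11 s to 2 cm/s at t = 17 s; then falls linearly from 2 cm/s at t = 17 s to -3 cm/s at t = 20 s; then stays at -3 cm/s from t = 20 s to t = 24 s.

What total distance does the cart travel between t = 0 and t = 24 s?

Total distance travelled is ∫|v| dt — sum the magnitudes of each area piece.
0–6 s: |½(-1 + -5)(6)| = 18 cm
6–11 s: |½(-5 + -4)(5)| = 22.5 cm
11–17 s: v = 0 at t = 15 s; triangle areas 8 + 2 = 10 cm
17–20 s: v = 0 at t = 18.2 s; triangle areas 1.2 + 2.7 = 3.9 cm
20–24 s: |-3| × 4 = 12 cm
Total distance = 66.4 cm

66.4 cm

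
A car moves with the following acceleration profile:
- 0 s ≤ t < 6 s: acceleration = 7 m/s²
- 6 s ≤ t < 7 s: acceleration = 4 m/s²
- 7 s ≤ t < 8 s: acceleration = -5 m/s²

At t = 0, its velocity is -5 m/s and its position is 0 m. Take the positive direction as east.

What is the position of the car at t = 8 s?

On each constant-a segment, Δv = aΔt and Δx = v₀Δt + ½aΔt²; chain segment to segment.
0–6 s: v starts -5 m/s; Δx = -5·6 + ½·7·6² = 96 m; v ends 37 m/s.
6–7 s: v starts 37 m/s; Δx = 37·1 + ½·4·1² = 39 m; v ends 41 m/s.
7–8 s: v starts 41 m/s; Δx = 41·1 + ½·-5·1² = 38.5 m; v ends 36 m/s.
x(8) = 0 + Σ Δx = 173.5 m.

173.5 m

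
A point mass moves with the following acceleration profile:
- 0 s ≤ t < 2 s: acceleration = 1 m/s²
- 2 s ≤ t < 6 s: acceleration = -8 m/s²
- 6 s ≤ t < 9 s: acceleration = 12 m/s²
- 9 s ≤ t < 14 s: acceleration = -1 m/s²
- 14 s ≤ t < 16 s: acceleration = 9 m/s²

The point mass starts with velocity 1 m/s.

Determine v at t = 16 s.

20 m/s

Δv equals the area under the a-t graph; then v = v₀ + Δv.
0–2 s: 1 × 2 = 2 m/s
2–6 s: -8 × 4 = -32 m/s
6–9 s: 12 × 3 = 36 m/s
9–14 s: -1 × 5 = -5 m/s
14–16 s: 9 × 2 = 18 m/s
Δv = 19 m/s, so v(16) = 1 + (19) = 20 m/s.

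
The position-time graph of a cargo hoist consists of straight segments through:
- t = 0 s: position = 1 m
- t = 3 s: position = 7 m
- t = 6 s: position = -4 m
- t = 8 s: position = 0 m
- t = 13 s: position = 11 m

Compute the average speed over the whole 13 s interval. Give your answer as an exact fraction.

32/13 m/s

Average speed = (total path length)/(elapsed time); on a piecewise-linear x-t graph the path length is Σ|Δx|.
0–3 s: |Δx| = |7 − 1| = 6 m
3–6 s: |Δx| = |-4 − 7| = 11 m
6–8 s: |Δx| = |0 − -4| = 4 m
8–13 s: |Δx| = |11 − 0| = 11 m
Total path = 32 m; average speed = 32/13 = 32/13 m/s.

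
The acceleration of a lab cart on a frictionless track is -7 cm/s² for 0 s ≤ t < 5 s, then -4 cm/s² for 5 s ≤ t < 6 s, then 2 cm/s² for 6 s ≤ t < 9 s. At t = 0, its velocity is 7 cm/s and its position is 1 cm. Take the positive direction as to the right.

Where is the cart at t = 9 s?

-168.5 cm

On each constant-a segment, Δv = aΔt and Δx = v₀Δt + ½aΔt²; chain segment to segment.
0–5 s: v starts 7 cm/s; Δx = 7·5 + ½·-7·5² = -52.5 cm; v ends -28 cm/s.
5–6 s: v starts -28 cm/s; Δx = -28·1 + ½·-4·1² = -30 cm; v ends -32 cm/s.
6–9 s: v starts -32 cm/s; Δx = -32·3 + ½·2·3² = -87 cm; v ends -26 cm/s.
x(9) = 1 + Σ Δx = -168.5 cm.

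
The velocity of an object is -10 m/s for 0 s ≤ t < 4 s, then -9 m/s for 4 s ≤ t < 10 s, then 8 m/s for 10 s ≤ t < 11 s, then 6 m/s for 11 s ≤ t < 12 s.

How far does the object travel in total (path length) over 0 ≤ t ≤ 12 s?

108 m

Distance (not displacement) is the total path length: add the absolute areas under v-t.
0–4 s: |-10| × 4 = 40 m
4–10 s: |-9| × 6 = 54 m
10–11 s: |8| × 1 = 8 m
11–12 s: |6| × 1 = 6 m
Total distance = 108 m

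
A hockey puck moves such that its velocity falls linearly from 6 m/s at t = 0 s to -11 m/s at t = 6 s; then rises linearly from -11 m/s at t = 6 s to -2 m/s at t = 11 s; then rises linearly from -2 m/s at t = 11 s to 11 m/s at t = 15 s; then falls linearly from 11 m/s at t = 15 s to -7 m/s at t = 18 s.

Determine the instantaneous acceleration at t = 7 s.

Acceleration is the slope of the v-t graph on 6–11 s: (-2 − -11)/(11 − 6) = 1.8 m/s².

1.8 m/s²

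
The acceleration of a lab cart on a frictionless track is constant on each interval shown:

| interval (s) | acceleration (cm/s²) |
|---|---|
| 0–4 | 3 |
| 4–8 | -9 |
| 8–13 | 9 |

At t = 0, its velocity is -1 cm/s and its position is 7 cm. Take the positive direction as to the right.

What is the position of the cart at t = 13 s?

On each constant-a segment, Δv = aΔt and Δx = v₀Δt + ½aΔt²; chain segment to segment.
0–4 s: v starts -1 cm/s; Δx = -1·4 + ½·3·4² = 20 cm; v ends 11 cm/s.
4–8 s: v starts 11 cm/s; Δx = 11·4 + ½·-9·4² = -28 cm; v ends -25 cm/s.
8–13 s: v starts -25 cm/s; Δx = -25·5 + ½·9·5² = -12.5 cm; v ends 20 cm/s.
x(13) = 7 + Σ Δx = -13.5 cm.

-13.5 cm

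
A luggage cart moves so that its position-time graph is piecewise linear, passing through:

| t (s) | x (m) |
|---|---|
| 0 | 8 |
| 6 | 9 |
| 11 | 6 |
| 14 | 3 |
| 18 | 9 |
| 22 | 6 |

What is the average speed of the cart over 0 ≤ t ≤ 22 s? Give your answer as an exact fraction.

Average speed = (total path length)/(elapsed time); on a piecewise-linear x-t graph the path length is Σ|Δx|.
0–6 s: |Δx| = |9 − 8| = 1 m
6–11 s: |Δx| = |6 − 9| = 3 m
11–14 s: |Δx| = |3 − 6| = 3 m
14–18 s: |Δx| = |9 − 3| = 6 m
18–22 s: |Δx| = |6 − 9| = 3 m
Total path = 16 m; average speed = 16/22 = 8/11 m/s.

8/11 m/s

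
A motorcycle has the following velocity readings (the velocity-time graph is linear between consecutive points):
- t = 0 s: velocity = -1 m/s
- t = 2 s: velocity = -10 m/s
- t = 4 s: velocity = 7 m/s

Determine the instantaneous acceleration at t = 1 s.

-4.5 m/s²

Acceleration is the slope of the v-t graph on 0–2 s: (-10 − -1)/(2 − 0) = -4.5 m/s².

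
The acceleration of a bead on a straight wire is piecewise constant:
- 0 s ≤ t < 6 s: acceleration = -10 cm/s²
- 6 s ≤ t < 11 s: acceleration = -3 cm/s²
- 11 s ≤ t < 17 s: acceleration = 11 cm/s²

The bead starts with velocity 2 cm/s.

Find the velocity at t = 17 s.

-7 cm/s

Δv equals the area under the a-t graph; then v = v₀ + Δv.
0–6 s: -10 × 6 = -60 cm/s
6–11 s: -3 × 5 = -15 cm/s
11–17 s: 11 × 6 = 66 cm/s
Δv = -9 cm/s, so v(17) = 2 + (-9) = -7 cm/s.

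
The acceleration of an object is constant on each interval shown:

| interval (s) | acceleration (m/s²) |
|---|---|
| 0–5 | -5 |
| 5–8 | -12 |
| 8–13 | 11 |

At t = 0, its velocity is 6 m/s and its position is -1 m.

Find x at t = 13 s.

On each constant-a segment, Δv = aΔt and Δx = v₀Δt + ½aΔt²; chain segment to segment.
0–5 s: v starts 6 m/s; Δx = 6·5 + ½·-5·5² = -32.5 m; v ends -19 m/s.
5–8 s: v starts -19 m/s; Δx = -19·3 + ½·-12·3² = -111 m; v ends -55 m/s.
8–13 s: v starts -55 m/s; Δx = -55·5 + ½·11·5² = -137.5 m; v ends 0 m/s.
x(13) = -1 + Σ Δx = -282 m.

-282 m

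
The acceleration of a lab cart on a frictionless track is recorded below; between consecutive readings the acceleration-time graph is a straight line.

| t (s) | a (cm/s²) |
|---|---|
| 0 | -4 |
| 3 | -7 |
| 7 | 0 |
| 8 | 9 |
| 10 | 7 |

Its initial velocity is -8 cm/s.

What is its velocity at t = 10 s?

-18 cm/s

Δv equals the area under the a-t graph; then v = v₀ + Δv.
0–3 s: ½(-4 + -7)(3) = -16.5 cm/s
3–7 s: ½(-7 + 0)(4) = -14 cm/s
7–8 s: ½(0 + 9)(1) = 4.5 cm/s
8–10 s: ½(9 + 7)(2) = 16 cm/s
Δv = -10 cm/s, so v(10) = -8 + (-10) = -18 cm/s.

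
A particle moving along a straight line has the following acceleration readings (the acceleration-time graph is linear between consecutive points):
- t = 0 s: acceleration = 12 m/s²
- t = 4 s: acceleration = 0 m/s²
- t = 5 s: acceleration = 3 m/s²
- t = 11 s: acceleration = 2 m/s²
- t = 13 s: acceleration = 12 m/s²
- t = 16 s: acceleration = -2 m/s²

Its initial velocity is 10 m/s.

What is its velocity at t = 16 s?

Δv equals the area under the a-t graph; then v = v₀ + Δv.
0–4 s: ½(12 + 0)(4) = 24 m/s
4–5 s: ½(0 + 3)(1) = 1.5 m/s
5–11 s: ½(3 + 2)(6) = 15 m/s
11–13 s: ½(2 + 12)(2) = 14 m/s
13–16 s: ½(12 + -2)(3) = 15 m/s
Δv = 69.5 m/s, so v(16) = 10 + (69.5) = 79.5 m/s.

79.5 m/s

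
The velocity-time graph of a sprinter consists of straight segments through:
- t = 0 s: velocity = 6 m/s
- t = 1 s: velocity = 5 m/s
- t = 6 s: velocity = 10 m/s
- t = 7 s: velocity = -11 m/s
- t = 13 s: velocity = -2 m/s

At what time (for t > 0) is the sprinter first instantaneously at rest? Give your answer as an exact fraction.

t = 136/21 s

v changes sign on 6–7 s (from 10 to -11); the graph is linear there, so v = 0 at t = 6 + (-10)·(7 − 6)/(-11 − 10) = 136/21 s.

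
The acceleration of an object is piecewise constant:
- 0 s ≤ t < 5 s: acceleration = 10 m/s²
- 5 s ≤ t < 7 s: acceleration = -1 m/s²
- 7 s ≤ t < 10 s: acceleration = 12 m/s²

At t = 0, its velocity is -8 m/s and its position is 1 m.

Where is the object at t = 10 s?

342 m

On each constant-a segment, Δv = aΔt and Δx = v₀Δt + ½aΔt²; chain segment to segment.
0–5 s: v starts -8 m/s; Δx = -8·5 + ½·10·5² = 85 m; v ends 42 m/s.
5–7 s: v starts 42 m/s; Δx = 42·2 + ½·-1·2² = 82 m; v ends 40 m/s.
7–10 s: v starts 40 m/s; Δx = 40·3 + ½·12·3² = 174 m; v ends 76 m/s.
x(10) = 1 + Σ Δx = 342 m.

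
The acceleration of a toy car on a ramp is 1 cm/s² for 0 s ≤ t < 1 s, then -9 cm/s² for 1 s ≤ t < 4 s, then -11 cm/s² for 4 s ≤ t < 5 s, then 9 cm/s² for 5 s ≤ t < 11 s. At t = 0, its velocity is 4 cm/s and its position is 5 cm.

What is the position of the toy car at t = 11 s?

-79.5 cm

On each constant-a segment, Δv = aΔt and Δx = v₀Δt + ½aΔt²; chain segment to segment.
0–1 s: v starts 4 cm/s; Δx = 4·1 + ½·1·1² = 4.5 cm; v ends 5 cm/s.
1–4 s: v starts 5 cm/s; Δx = 5·3 + ½·-9·3² = -25.5 cm; v ends -22 cm/s.
4–5 s: v starts -22 cm/s; Δx = -22·1 + ½·-11·1² = -27.5 cm; v ends -33 cm/s.
5–11 s: v starts -33 cm/s; Δx = -33·6 + ½·9·6² = -36 cm; v ends 21 cm/s.
x(11) = 5 + Σ Δx = -79.5 cm.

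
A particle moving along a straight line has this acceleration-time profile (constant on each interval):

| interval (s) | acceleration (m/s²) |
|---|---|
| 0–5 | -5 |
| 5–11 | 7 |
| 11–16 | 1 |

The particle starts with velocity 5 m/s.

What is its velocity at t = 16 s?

Δv equals the area under the a-t graph; then v = v₀ + Δv.
0–5 s: -5 × 5 = -25 m/s
5–11 s: 7 × 6 = 42 m/s
11–16 s: 1 × 5 = 5 m/s
Δv = 22 m/s, so v(16) = 5 + (22) = 27 m/s.

27 m/s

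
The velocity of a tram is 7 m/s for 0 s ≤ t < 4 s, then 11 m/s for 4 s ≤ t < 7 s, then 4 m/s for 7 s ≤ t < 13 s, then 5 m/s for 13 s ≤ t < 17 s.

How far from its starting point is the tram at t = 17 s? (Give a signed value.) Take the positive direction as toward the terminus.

105 m

Displacement is the signed area under the v-t curve.
0–4 s: 7 × 4 = 28 m
4–7 s: 11 × 3 = 33 m
7–13 s: 4 × 6 = 24 m
13–17 s: 5 × 4 = 20 m
Net displacement = 105 m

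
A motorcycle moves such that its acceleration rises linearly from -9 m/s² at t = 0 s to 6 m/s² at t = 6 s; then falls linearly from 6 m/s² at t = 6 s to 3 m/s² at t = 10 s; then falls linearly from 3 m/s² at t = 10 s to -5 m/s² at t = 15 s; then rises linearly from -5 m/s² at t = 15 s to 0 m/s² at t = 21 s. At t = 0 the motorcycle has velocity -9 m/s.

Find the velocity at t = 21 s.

-20 m/s

Δv equals the area under the a-t graph; then v = v₀ + Δv.
0–6 s: ½(-9 + 6)(6) = -9 m/s
6–10 s: ½(6 + 3)(4) = 18 m/s
10–15 s: ½(3 + -5)(5) = -5 m/s
15–21 s: ½(-5 + 0)(6) = -15 m/s
Δv = -11 m/s, so v(21) = -9 + (-11) = -20 m/s.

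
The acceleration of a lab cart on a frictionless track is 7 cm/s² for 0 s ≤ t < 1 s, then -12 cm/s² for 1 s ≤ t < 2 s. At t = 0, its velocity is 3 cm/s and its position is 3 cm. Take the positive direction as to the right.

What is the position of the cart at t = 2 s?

On each constant-a segment, Δv = aΔt and Δx = v₀Δt + ½aΔt²; chain segment to segment.
0–1 s: v starts 3 cm/s; Δx = 3·1 + ½·7·1² = 6.5 cm; v ends 10 cm/s.
1–2 s: v starts 10 cm/s; Δx = 10·1 + ½·-12·1² = 4 cm; v ends -2 cm/s.
x(2) = 3 + Σ Δx = 13.5 cm.

13.5 cm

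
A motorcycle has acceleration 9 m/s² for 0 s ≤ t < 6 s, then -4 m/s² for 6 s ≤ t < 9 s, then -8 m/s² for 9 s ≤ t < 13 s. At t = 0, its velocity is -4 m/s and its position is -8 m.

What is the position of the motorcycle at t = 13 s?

On each constant-a segment, Δv = aΔt and Δx = v₀Δt + ½aΔt²; chain segment to segment.
0–6 s: v starts -4 m/s; Δx = -4·6 + ½·9·6² = 138 m; v ends 50 m/s.
6–9 s: v starts 50 m/s; Δx = 50·3 + ½·-4·3² = 132 m; v ends 38 m/s.
9–13 s: v starts 38 m/s; Δx = 38·4 + ½·-8·4² = 88 m; v ends 6 m/s.
x(13) = -8 + Σ Δx = 350 m.

350 m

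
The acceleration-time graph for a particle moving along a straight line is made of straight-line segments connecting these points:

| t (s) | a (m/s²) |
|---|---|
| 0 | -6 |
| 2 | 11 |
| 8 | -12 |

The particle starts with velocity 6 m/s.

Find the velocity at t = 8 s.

Δv equals the area under the a-t graph; then v = v₀ + Δv.
0–2 s: ½(-6 + 11)(2) = 5 m/s
2–8 s: ½(11 + -12)(6) = -3 m/s
Δv = 2 m/s, so v(8) = 6 + (2) = 8 m/s.

8 m/s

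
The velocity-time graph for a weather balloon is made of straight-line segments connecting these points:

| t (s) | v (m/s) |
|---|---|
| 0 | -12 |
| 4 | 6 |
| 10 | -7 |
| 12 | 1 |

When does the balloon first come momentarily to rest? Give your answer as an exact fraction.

v changes sign on 0–4 s (from -12 to 6); the graph is linear there, so v = 0 at t = 0 + (12)·(4 − 0)/(6 − -12) = 8/3 s.

t = 8/3 s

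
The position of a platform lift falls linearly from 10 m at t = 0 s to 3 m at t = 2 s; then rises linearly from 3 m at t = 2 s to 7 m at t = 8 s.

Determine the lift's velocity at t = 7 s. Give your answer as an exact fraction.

Velocity is the slope of the x-t graph on 2–8 s: (7 − 3)/(8 − 2) = 2/3 m/s.

2/3 m/s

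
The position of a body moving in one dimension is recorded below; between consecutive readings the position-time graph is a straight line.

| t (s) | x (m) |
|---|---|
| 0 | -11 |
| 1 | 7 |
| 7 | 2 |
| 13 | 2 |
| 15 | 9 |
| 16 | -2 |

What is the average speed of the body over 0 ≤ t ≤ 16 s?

Average speed = (total path length)/(elapsed time); on a piecewise-linear x-t graph the path length is Σ|Δx|.
0–1 s: |Δx| = |7 − -11| = 18 m
1–7 s: |Δx| = |2 − 7| = 5 m
7–13 s: |Δx| = |2 − 2| = 0 m
13–15 s: |Δx| = |9 − 2| = 7 m
15–16 s: |Δx| = |-2 − 9| = 11 m
Total path = 41 m; average speed = 41/16 = 2.5625 m/s.

2.5625 m/s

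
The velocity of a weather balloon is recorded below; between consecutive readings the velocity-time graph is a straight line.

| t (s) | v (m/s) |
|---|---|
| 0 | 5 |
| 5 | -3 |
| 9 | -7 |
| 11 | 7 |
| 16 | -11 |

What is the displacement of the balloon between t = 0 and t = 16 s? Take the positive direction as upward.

Displacement is the signed area under the v-t curve.
0–5 s: ½(5 + -3)(5) = 5 m
5–9 s: ½(-3 + -7)(4) = -20 m
9–11 s: ½(-7 + 7)(2) = 0 m
11–16 s: ½(7 + -11)(5) = -10 m
Net displacement = -25 m

-25 m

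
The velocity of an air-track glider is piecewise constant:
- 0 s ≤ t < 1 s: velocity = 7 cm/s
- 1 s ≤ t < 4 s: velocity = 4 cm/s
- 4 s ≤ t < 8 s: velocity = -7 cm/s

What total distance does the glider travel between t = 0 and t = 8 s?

47 cm

Distance (not displacement) is the total path length: add the absolute areas under v-t.
0–1 s: |7| × 1 = 7 cm
1–4 s: |4| × 3 = 12 cm
4–8 s: |-7| × 4 = 28 cm
Total distance = 47 cm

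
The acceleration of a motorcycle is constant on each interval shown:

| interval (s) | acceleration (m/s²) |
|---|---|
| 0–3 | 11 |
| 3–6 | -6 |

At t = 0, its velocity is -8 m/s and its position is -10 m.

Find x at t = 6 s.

63.5 m

On each constant-a segment, Δv = aΔt and Δx = v₀Δt + ½aΔt²; chain segment to segment.
0–3 s: v starts -8 m/s; Δx = -8·3 + ½·11·3² = 25.5 m; v ends 25 m/s.
3–6 s: v starts 25 m/s; Δx = 25·3 + ½·-6·3² = 48 m; v ends 7 m/s.
x(6) = -10 + Σ Δx = 63.5 m.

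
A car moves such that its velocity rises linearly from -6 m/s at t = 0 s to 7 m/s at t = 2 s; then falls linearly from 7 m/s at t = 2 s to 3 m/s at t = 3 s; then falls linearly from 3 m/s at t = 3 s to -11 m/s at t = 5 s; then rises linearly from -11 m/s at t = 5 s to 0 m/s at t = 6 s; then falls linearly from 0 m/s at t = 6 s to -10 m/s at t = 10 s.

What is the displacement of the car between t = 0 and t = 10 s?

Net displacement equals the area under the velocity-time graph (areas below the axis count negative).
0–2 s: ½(-6 + 7)(2) = 1 m
2–3 s: ½(7 + 3)(1) = 5 m
3–5 s: ½(3 + -11)(2) = -8 m
5–6 s: ½(-11 + 0)(1) = -5.5 m
6–10 s: ½(0 + -10)(4) = -20 m
Net displacement = -27.5 m

-27.5 m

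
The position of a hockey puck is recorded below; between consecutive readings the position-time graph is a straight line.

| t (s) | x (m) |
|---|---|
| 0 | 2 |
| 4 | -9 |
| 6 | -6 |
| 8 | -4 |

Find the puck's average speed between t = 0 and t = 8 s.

Average speed = (total path length)/(elapsed time); on a piecewise-linear x-t graph the path length is Σ|Δx|.
0–4 s: |Δx| = |-9 − 2| = 11 m
4–6 s: |Δx| = |-6 − -9| = 3 m
6–8 s: |Δx| = |-4 − -6| = 2 m
Total path = 16 m; average speed = 16/8 = 2 m/s.

2 m/s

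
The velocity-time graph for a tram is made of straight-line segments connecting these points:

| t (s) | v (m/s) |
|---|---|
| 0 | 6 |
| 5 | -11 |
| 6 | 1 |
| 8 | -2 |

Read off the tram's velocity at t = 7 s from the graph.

-0.5 m/s

On 6–8 s the graph is linear from 1 to -2 m/s: v(7) = 1 + (-2 − 1)·(7 − 6)/(8 − 6) = -0.5 m/s.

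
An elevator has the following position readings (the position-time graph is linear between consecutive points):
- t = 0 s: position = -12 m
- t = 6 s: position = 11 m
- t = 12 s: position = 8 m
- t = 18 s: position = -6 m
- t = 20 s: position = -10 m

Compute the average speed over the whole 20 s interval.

2.2 m/s

Average speed = (total path length)/(elapsed time); on a piecewise-linear x-t graph the path length is Σ|Δx|.
0–6 s: |Δx| = |11 − -12| = 23 m
6–12 s: |Δx| = |8 − 11| = 3 m
12–18 s: |Δx| = |-6 − 8| = 14 m
18–20 s: |Δx| = |-10 − -6| = 4 m
Total path = 44 m; average speed = 44/20 = 2.2 m/s.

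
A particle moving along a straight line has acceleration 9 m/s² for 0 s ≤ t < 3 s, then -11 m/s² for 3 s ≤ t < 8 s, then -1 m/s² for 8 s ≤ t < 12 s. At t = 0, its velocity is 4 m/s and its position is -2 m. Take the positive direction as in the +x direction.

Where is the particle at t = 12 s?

-36 m

On each constant-a segment, Δv = aΔt and Δx = v₀Δt + ½aΔt²; chain segment to segment.
0–3 s: v starts 4 m/s; Δx = 4·3 + ½·9·3² = 52.5 m; v ends 31 m/s.
3–8 s: v starts 31 m/s; Δx = 31·5 + ½·-11·5² = 17.5 m; v ends -24 m/s.
8–12 s: v starts -24 m/s; Δx = -24·4 + ½·-1·4² = -104 m; v ends -28 m/s.
x(12) = -2 + Σ Δx = -36 m.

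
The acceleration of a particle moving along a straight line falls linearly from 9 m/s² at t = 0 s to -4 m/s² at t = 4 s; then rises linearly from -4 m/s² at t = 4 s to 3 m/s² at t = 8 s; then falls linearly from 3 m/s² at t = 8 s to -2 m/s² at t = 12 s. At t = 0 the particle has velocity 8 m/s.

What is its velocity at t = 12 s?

Δv equals the area under the a-t graph; then v = v₀ + Δv.
0–4 s: ½(9 + -4)(4) = 10 m/s
4–8 s: ½(-4 + 3)(4) = -2 m/s
8–12 s: ½(3 + -2)(4) = 2 m/s
Δv = 10 m/s, so v(12) = 8 + (10) = 18 m/s.

18 m/s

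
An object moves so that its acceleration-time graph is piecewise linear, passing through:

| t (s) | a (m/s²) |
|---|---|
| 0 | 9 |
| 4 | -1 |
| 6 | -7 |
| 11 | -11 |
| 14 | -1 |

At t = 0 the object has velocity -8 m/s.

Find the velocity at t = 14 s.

Δv equals the area under the a-t graph; then v = v₀ + Δv.
0–4 s: ½(9 + -1)(4) = 16 m/s
4–6 s: ½(-1 + -7)(2) = -8 m/s
6–11 s: ½(-7 + -11)(5) = -45 m/s
11–14 s: ½(-11 + -1)(3) = -18 m/s
Δv = -55 m/s, so v(14) = -8 + (-55) = -63 m/s.

-63 m/s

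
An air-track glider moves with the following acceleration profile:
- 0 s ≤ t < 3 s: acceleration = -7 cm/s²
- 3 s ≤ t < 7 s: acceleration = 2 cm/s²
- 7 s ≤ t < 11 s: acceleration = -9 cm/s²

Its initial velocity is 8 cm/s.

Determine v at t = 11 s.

Δv equals the area under the a-t graph; then v = v₀ + Δv.
0–3 s: -7 × 3 = -21 cm/s
3–7 s: 2 × 4 = 8 cm/s
7–11 s: -9 × 4 = -36 cm/s
Δv = -49 cm/s, so v(11) = 8 + (-49) = -41 cm/s.

-41 cm/s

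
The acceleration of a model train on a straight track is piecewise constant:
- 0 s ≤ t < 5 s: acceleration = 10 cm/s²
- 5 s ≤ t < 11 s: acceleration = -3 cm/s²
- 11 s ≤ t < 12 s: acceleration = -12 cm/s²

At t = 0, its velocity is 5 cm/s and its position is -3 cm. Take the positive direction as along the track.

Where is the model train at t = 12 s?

454 cm

On each constant-a segment, Δv = aΔt and Δx = v₀Δt + ½aΔt²; chain segment to segment.
0–5 s: v starts 5 cm/s; Δx = 5·5 + ½·10·5² = 150 cm; v ends 55 cm/s.
5–11 s: v starts 55 cm/s; Δx = 55·6 + ½·-3·6² = 276 cm; v ends 37 cm/s.
11–12 s: v starts 37 cm/s; Δx = 37·1 + ½·-12·1² = 31 cm; v ends 25 cm/s.
x(12) = -3 + Σ Δx = 454 cm.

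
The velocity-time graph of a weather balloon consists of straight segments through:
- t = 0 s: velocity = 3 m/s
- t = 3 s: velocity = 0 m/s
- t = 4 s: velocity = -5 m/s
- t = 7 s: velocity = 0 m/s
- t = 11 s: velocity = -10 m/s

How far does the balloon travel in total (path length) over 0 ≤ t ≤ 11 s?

34.5 m

Distance (not displacement) is the total path length: add the absolute areas under v-t.
0–3 s: |½(3 + 0)(3)| = 4.5 m
3–4 s: |½(0 + -5)(1)| = 2.5 m
4–7 s: |½(-5 + 0)(3)| = 7.5 m
7–11 s: |½(0 + -10)(4)| = 20 m
Total distance = 34.5 m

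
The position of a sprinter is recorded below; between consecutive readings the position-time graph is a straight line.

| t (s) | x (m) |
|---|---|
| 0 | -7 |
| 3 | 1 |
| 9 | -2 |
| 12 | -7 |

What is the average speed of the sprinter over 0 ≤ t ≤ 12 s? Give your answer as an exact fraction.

4/3 m/s

Average speed = (total path length)/(elapsed time); on a piecewise-linear x-t graph the path length is Σ|Δx|.
0–3 s: |Δx| = |1 − -7| = 8 m
3–9 s: |Δx| = |-2 − 1| = 3 m
9–12 s: |Δx| = |-7 − -2| = 5 m
Total path = 16 m; average speed = 16/12 = 4/3 m/s.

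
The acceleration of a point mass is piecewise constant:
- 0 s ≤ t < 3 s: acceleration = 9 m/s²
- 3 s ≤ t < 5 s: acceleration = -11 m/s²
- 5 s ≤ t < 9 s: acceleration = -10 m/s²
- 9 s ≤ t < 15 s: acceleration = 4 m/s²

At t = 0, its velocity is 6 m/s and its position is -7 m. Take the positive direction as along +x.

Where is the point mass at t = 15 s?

On each constant-a segment, Δv = aΔt and Δx = v₀Δt + ½aΔt²; chain segment to segment.
0–3 s: v starts 6 m/s; Δx = 6·3 + ½·9·3² = 58.5 m; v ends 33 m/s.
3–5 s: v starts 33 m/s; Δx = 33·2 + ½·-11·2² = 44 m; v ends 11 m/s.
5–9 s: v starts 11 m/s; Δx = 11·4 + ½·-10·4² = -36 m; v ends -29 m/s.
9–15 s: v starts -29 m/s; Δx = -29·6 + ½·4·6² = -102 m; v ends -5 m/s.
x(15) = -7 + Σ Δx = -42.5 m.

-42.5 m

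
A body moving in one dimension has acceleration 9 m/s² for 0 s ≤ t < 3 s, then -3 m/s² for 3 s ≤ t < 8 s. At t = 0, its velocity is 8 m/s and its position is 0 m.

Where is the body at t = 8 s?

On each constant-a segment, Δv = aΔt and Δx = v₀Δt + ½aΔt²; chain segment to segment.
0–3 s: v starts 8 m/s; Δx = 8·3 + ½·9·3² = 64.5 m; v ends 35 m/s.
3–8 s: v starts 35 m/s; Δx = 35·5 + ½·-3·5² = 137.5 m; v ends 20 m/s.
x(8) = 0 + Σ Δx = 202 m.

202 m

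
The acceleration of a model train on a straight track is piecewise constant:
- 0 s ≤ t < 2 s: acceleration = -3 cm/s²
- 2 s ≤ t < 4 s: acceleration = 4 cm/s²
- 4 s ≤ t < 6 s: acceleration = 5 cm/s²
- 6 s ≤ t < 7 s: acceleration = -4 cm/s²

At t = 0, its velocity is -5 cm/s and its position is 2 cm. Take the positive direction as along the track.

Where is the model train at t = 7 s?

On each constant-a segment, Δv = aΔt and Δx = v₀Δt + ½aΔt²; chain segment to segment.
0–2 s: v starts -5 cm/s; Δx = -5·2 + ½·-3·2² = -16 cm; v ends -11 cm/s.
2–4 s: v starts -11 cm/s; Δx = -11·2 + ½·4·2² = -14 cm; v ends -3 cm/s.
4–6 s: v starts -3 cm/s; Δx = -3·2 + ½·5·2² = 4 cm; v ends 7 cm/s.
6–7 s: v starts 7 cm/s; Δx = 7·1 + ½·-4·1² = 5 cm; v ends 3 cm/s.
x(7) = 2 + Σ Δx = -19 cm.

-19 cm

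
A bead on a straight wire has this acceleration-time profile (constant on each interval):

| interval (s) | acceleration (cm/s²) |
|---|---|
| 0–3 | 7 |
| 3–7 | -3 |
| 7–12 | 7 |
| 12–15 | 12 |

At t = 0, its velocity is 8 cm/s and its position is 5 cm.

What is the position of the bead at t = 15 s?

On each constant-a segment, Δv = aΔt and Δx = v₀Δt + ½aΔt²; chain segment to segment.
0–3 s: v starts 8 cm/s; Δx = 8·3 + ½·7·3² = 55.5 cm; v ends 29 cm/s.
3–7 s: v starts 29 cm/s; Δx = 29·4 + ½·-3·4² = 92 cm; v ends 17 cm/s.
7–12 s: v starts 17 cm/s; Δx = 17·5 + ½·7·5² = 172.5 cm; v ends 52 cm/s.
12–15 s: v starts 52 cm/s; Δx = 52·3 + ½·12·3² = 210 cm; v ends 88 cm/s.
x(15) = 5 + Σ Δx = 535 cm.

535 cm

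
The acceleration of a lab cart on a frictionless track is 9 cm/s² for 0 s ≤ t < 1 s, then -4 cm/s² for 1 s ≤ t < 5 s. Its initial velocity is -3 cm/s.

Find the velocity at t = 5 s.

-10 cm/s

Δv equals the area under the a-t graph; then v = v₀ + Δv.
0–1 s: 9 × 1 = 9 cm/s
1–5 s: -4 × 4 = -16 cm/s
Δv = -7 cm/s, so v(5) = -3 + (-7) = -10 cm/s.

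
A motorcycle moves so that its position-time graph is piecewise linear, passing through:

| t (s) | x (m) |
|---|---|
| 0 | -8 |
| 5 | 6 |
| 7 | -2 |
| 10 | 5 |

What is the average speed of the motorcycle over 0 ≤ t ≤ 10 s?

2.9 m/s

Average speed = (total path length)/(elapsed time); on a piecewise-linear x-t graph the path length is Σ|Δx|.
0–5 s: |Δx| = |6 − -8| = 14 m
5–7 s: |Δx| = |-2 − 6| = 8 m
7–10 s: |Δx| = |5 − -2| = 7 m
Total path = 29 m; average speed = 29/10 = 2.9 m/s.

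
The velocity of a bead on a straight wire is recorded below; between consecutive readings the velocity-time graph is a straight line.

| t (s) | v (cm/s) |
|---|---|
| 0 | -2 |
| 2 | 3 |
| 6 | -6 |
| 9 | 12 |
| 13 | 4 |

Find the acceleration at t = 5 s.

Acceleration is the slope of the v-t graph on 2–6 s: (-6 − 3)/(6 − 2) = -2.25 cm/s².

-2.25 cm/s²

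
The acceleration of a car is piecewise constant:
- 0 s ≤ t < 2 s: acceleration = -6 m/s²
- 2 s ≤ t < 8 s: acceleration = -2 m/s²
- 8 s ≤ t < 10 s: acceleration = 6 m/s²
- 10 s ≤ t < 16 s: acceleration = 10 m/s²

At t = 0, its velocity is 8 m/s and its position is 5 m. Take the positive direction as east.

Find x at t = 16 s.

On each constant-a segment, Δv = aΔt and Δx = v₀Δt + ½aΔt²; chain segment to segment.
0–2 s: v starts 8 m/s; Δx = 8·2 + ½·-6·2² = 4 m; v ends -4 m/s.
2–8 s: v starts -4 m/s; Δx = -4·6 + ½·-2·6² = -60 m; v ends -16 m/s.
8–10 s: v starts -16 m/s; Δx = -16·2 + ½·6·2² = -20 m; v ends -4 m/s.
10–16 s: v starts -4 m/s; Δx = -4·6 + ½·10·6² = 156 m; v ends 56 m/s.
x(16) = 5 + Σ Δx = 85 m.

85 m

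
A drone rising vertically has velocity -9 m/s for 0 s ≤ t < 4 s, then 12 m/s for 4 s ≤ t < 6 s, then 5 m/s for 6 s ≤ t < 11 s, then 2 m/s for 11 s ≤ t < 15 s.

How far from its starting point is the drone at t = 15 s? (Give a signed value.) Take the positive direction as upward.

Net displacement equals the area under the velocity-time graph (areas below the axis count negative).
0–4 s: -9 × 4 = -36 m
4–6 s: 12 × 2 = 24 m
6–11 s: 5 × 5 = 25 m
11–15 s: 2 × 4 = 8 m
Net displacement = 21 m

21 m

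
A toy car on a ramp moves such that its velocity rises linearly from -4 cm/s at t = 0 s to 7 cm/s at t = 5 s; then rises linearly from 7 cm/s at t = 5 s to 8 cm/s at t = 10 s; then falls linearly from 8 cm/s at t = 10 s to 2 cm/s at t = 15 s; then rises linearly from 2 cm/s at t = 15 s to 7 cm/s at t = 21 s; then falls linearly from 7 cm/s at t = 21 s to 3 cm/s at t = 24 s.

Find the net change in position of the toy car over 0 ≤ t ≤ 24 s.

112 cm

Displacement is the signed area under the v-t curve.
0–5 s: ½(-4 + 7)(5) = 7.5 cm
5–10 s: ½(7 + 8)(5) = 37.5 cm
10–15 s: ½(8 + 2)(5) = 25 cm
15–21 s: ½(2 + 7)(6) = 27 cm
21–24 s: ½(7 + 3)(3) = 15 cm
Net displacement = 112 cm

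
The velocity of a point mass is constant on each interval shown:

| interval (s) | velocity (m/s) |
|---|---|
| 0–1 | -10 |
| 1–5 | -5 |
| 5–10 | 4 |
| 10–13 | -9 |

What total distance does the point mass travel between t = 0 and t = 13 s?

Total distance travelled is ∫|v| dt — sum the magnitudes of each area piece.
0–1 s: |-10| × 1 = 10 m
1–5 s: |-5| × 4 = 20 m
5–10 s: |4| × 5 = 20 m
10–13 s: |-9| × 3 = 27 m
Total distance = 77 m

77 m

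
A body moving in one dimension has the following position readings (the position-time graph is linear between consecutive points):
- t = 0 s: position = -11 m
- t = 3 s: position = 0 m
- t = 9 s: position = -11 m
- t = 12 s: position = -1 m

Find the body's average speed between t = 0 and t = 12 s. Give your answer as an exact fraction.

Average speed = (total path length)/(elapsed time); on a piecewise-linear x-t graph the path length is Σ|Δx|.
0–3 s: |Δx| = |0 − -11| = 11 m
3–9 s: |Δx| = |-11 − 0| = 11 m
9–12 s: |Δx| = |-1 − -11| = 10 m
Total path = 32 m; average speed = 32/12 = 8/3 m/s.

8/3 m/s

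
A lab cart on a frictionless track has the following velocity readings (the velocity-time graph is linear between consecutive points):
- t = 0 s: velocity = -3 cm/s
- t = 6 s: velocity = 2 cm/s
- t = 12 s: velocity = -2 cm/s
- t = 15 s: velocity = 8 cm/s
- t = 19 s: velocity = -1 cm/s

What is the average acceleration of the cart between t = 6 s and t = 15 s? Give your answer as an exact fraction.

Average acceleration = Δv/Δt = (8 − 2)/(15 − 6) = 2/3 cm/s².

2/3 cm/s²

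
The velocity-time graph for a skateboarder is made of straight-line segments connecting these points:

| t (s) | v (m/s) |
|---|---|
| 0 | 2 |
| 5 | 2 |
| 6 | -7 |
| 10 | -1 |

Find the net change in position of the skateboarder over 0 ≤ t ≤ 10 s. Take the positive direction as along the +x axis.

Net displacement equals the area under the velocity-time graph (areas below the axis count negative).
0–5 s: 2 × 5 = 10 m
5–6 s: ½(2 + -7)(1) = -2.5 m
6–10 s: ½(-7 + -1)(4) = -16 m
Net displacement = -8.5 m

-8.5 m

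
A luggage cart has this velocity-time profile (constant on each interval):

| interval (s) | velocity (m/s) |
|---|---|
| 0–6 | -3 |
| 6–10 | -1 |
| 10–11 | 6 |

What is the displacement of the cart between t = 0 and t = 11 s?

-16 m

Net displacement equals the area under the velocity-time graph (areas below the axis count negative).
0–6 s: -3 × 6 = -18 m
6–10 s: -1 × 4 = -4 m
10–11 s: 6 × 1 = 6 m
Net displacement = -16 m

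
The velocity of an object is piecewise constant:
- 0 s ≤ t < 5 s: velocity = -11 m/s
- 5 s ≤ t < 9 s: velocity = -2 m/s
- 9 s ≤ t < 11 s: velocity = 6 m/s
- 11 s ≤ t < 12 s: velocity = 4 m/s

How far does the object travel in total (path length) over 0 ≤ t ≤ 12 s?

Total distance travelled is ∫|v| dt — sum the magnitudes of each area piece.
0–5 s: |-11| × 5 = 55 m
5–9 s: |-2| × 4 = 8 m
9–11 s: |6| × 2 = 12 m
11–12 s: |4| × 1 = 4 m
Total distance = 79 m

79 m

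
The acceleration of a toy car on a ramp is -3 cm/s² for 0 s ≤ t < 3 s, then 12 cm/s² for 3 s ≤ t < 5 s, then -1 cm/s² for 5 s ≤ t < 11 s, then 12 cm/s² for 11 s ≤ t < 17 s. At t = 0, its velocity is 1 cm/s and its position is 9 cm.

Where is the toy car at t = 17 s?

On each constant-a segment, Δv = aΔt and Δx = v₀Δt + ½aΔt²; chain segment to segment.
0–3 s: v starts 1 cm/s; Δx = 1·3 + ½·-3·3² = -10.5 cm; v ends -8 cm/s.
3–5 s: v starts -8 cm/s; Δx = -8·2 + ½·12·2² = 8 cm; v ends 16 cm/s.
5–11 s: v starts 16 cm/s; Δx = 16·6 + ½·-1·6² = 78 cm; v ends 10 cm/s.
11–17 s: v starts 10 cm/s; Δx = 10·6 + ½·12·6² = 276 cm; v ends 82 cm/s.
x(17) = 9 + Σ Δx = 360.5 cm.

360.5 cm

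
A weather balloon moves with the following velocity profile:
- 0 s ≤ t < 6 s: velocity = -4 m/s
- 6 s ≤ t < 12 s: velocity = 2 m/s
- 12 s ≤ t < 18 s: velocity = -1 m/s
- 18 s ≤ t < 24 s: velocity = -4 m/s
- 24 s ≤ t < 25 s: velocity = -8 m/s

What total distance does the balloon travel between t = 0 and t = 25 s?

74 m

Distance (not displacement) is the total path length: add the absolute areas under v-t.
0–6 s: |-4| × 6 = 24 m
6–12 s: |2| × 6 = 12 m
12–18 s: |-1| × 6 = 6 m
18–24 s: |-4| × 6 = 24 m
24–25 s: |-8| × 1 = 8 m
Total distance = 74 m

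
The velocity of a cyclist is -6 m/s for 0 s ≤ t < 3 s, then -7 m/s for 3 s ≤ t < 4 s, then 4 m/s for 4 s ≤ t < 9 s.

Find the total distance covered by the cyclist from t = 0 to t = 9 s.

Total distance travelled is ∫|v| dt — sum the magnitudes of each area piece.
0–3 s: |-6| × 3 = 18 m
3–4 s: |-7| × 1 = 7 m
4–9 s: |4| × 5 = 20 m
Total distance = 45 m

45 m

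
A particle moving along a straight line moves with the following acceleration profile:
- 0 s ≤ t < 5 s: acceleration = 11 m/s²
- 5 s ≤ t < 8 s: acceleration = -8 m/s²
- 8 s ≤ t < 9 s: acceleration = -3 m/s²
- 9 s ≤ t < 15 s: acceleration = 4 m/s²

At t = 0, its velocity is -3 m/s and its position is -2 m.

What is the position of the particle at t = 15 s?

489 m

On each constant-a segment, Δv = aΔt and Δx = v₀Δt + ½aΔt²; chain segment to segment.
0–5 s: v starts -3 m/s; Δx = -3·5 + ½·11·5² = 122.5 m; v ends 52 m/s.
5–8 s: v starts 52 m/s; Δx = 52·3 + ½·-8·3² = 120 m; v ends 28 m/s.
8–9 s: v starts 28 m/s; Δx = 28·1 + ½·-3·1² = 26.5 m; v ends 25 m/s.
9–15 s: v starts 25 m/s; Δx = 25·6 + ½·4·6² = 222 m; v ends 49 m/s.
x(15) = -2 + Σ Δx = 489 m.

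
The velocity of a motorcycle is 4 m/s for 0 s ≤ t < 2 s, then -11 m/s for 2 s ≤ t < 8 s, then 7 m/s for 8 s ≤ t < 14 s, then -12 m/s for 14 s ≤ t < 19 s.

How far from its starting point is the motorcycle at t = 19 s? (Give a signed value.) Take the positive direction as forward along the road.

-76 m

Net displacement equals the area under the velocity-time graph (areas below the axis count negative).
0–2 s: 4 × 2 = 8 m
2–8 s: -11 × 6 = -66 m
8–14 s: 7 × 6 = 42 m
14–19 s: -12 × 5 = -60 m
Net displacement = -76 m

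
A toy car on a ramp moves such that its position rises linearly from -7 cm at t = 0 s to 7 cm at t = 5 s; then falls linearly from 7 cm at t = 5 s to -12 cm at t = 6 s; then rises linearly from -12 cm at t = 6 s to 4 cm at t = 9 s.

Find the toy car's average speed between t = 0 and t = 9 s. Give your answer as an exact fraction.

Average speed = (total path length)/(elapsed time); on a piecewise-linear x-t graph the path length is Σ|Δx|.
0–5 s: |Δx| = |7 − -7| = 14 cm
5–6 s: |Δx| = |-12 − 7| = 19 cm
6–9 s: |Δx| = |4 − -12| = 16 cm
Total path = 49 cm; average speed = 49/9 = 49/9 cm/s.

49/9 cm/s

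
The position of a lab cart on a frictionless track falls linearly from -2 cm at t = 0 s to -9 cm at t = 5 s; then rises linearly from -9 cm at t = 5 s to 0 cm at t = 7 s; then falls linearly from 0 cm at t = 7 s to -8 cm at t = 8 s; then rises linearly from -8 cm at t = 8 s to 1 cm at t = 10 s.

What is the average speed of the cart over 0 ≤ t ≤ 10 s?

3.3 cm/s

Average speed = (total path length)/(elapsed time); on a piecewise-linear x-t graph the path length is Σ|Δx|.
0–5 s: |Δx| = |-9 − -2| = 7 cm
5–7 s: |Δx| = |0 − -9| = 9 cm
7–8 s: |Δx| = |-8 − 0| = 8 cm
8–10 s: |Δx| = |1 − -8| = 9 cm
Total path = 33 cm; average speed = 33/10 = 3.3 cm/s.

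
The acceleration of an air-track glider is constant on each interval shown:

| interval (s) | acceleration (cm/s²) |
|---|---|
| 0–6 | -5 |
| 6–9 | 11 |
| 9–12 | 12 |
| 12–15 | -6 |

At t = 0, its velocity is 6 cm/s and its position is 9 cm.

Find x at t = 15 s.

121.5 cm

On each constant-a segment, Δv = aΔt and Δx = v₀Δt + ½aΔt²; chain segment to segment.
0–6 s: v starts 6 cm/s; Δx = 6·6 + ½·-5·6² = -54 cm; v ends -24 cm/s.
6–9 s: v starts -24 cm/s; Δx = -24·3 + ½·11·3² = -22.5 cm; v ends 9 cm/s.
9–12 s: v starts 9 cm/s; Δx = 9·3 + ½·12·3² = 81 cm; v ends 45 cm/s.
12–15 s: v starts 45 cm/s; Δx = 45·3 + ½·-6·3² = 108 cm; v ends 27 cm/s.
x(15) = 9 + Σ Δx = 121.5 cm.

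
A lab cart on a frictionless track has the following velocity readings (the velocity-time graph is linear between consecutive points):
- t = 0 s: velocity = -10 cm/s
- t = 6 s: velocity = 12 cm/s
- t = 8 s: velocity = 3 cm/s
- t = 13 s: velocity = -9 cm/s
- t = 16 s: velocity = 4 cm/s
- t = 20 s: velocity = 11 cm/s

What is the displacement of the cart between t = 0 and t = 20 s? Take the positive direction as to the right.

28.5 cm

Displacement is the signed area under the v-t curve.
0–6 s: ½(-10 + 12)(6) = 6 cm
6–8 s: ½(12 + 3)(2) = 15 cm
8–13 s: ½(3 + -9)(5) = -15 cm
13–16 s: ½(-9 + 4)(3) = -7.5 cm
16–20 s: ½(4 + 11)(4) = 30 cm
Net displacement = 28.5 cm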